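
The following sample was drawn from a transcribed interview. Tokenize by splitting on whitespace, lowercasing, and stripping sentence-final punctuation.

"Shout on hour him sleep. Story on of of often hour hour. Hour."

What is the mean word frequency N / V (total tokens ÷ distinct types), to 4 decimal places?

1.6250

N = 13 tokens, V = 8 types.
Mean frequency = N / V = 13 / 8 = 1.6250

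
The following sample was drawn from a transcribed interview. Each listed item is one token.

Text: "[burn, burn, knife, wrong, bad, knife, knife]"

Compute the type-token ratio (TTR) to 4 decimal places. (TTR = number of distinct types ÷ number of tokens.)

N = 7 tokens, V = 4 types.
TTR = V / N = 4 / 7 = 0.5714

0.5714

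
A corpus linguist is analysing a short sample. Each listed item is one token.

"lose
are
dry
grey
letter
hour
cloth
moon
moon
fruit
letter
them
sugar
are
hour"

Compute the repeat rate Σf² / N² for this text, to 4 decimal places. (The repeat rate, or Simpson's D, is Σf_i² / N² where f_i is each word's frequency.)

Frequencies: are:2, letter:2, hour:2, moon:2, lose:1, dry:1, grey:1, cloth:1, fruit:1, them:1, sugar:1
Σf² = 23; N² = 225
Repeat rate = 23 / 225 = 0.1022

0.1022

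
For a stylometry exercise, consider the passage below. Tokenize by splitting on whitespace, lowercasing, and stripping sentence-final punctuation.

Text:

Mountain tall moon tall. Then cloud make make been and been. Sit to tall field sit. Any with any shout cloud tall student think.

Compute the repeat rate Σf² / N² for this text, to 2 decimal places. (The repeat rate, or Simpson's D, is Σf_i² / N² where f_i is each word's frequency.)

0.08

Frequencies: tall:4, cloud:2, make:2, been:2, sit:2, any:2, mountain:1, moon:1, then:1, and:1, to:1, field:1, with:1, shout:1, student:1, think:1
Σf² = 46; N² = 576
Repeat rate = 46 / 576 = 0.08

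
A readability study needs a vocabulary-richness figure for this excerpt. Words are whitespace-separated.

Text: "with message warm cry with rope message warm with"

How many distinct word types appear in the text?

Distinct types: {cry, message, rope, warm, with}
V = 5

5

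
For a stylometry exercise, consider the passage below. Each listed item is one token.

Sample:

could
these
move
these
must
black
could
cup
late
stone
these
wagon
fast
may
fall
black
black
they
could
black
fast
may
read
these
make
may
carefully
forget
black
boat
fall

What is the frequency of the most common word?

Frequencies: black:5, these:4, could:3, may:3, fast:2, fall:2, move:1, must:1, cup:1, late:1, stone:1, wagon:1, they:1, read:1, make:1, carefully:1, forget:1, boat:1
Most common: 'black' with frequency 5.

5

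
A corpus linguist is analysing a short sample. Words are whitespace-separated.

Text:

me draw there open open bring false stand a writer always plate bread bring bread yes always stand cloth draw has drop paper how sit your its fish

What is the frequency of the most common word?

Frequencies: draw:2, open:2, bring:2, stand:2, always:2, bread:2, me:1, there:1, false:1, a:1, writer:1, plate:1, yes:1, cloth:1, has:1, drop:1, paper:1, how:1, sit:1, your:1, … (2 more, each freq 1)
Most common: 'draw' with frequency 2.

2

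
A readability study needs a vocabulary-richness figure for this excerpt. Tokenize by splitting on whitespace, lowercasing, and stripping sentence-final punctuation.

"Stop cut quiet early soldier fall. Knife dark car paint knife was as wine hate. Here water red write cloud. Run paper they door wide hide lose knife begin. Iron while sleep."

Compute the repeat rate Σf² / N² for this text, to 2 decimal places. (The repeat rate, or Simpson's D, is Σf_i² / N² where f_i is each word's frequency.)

0.04

Frequencies: knife:3, stop:1, cut:1, quiet:1, early:1, soldier:1, fall:1, dark:1, car:1, paint:1, was:1, as:1, wine:1, hate:1, here:1, water:1, red:1, write:1, cloud:1, run:1, … (10 more, each freq 1)
Σf² = 38; N² = 1024
Repeat rate = 38 / 1024 = 0.04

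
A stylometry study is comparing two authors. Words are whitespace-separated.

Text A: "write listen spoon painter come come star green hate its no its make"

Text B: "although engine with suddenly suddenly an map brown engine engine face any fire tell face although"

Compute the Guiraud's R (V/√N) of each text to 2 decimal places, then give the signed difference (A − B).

0.30

A: V=11, N=13, R=3.05
B: V=11, N=16, R=2.75
Difference = 3.05 − 2.75 = 0.30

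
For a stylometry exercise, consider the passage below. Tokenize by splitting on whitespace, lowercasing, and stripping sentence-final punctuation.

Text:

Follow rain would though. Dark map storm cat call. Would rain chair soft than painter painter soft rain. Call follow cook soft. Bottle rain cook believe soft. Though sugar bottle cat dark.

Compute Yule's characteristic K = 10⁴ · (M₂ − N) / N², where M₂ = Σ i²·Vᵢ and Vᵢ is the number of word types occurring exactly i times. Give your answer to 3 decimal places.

410.156

Frequencies: rain:4, soft:4, follow:2, would:2, though:2, dark:2, cat:2, call:2, painter:2, cook:2, bottle:2, map:1, storm:1, chair:1, than:1, believe:1, sugar:1
N = 32. Frequency spectrum: V_1=6, V_2=9, V_4=2
M₂ = 1²·6 + 2²·9 + 4²·2 = 74
K = 10000 × (74 − 32) / 32² = 410.156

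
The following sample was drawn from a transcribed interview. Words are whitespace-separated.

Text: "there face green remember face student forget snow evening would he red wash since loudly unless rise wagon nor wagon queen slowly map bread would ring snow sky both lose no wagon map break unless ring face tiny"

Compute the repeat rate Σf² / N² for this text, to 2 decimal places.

0.04

Frequencies: face:3, wagon:3, snow:2, would:2, unless:2, map:2, ring:2, there:1, green:1, remember:1, student:1, forget:1, evening:1, he:1, red:1, wash:1, since:1, loudly:1, rise:1, nor:1, … (9 more, each freq 1)
Σf² = 60; N² = 1444
Repeat rate = 60 / 1444 = 0.04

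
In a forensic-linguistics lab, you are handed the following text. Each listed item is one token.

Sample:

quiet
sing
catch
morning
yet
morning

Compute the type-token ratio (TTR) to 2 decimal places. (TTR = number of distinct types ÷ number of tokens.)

0.83

N = 6 tokens, V = 5 types.
TTR = V / N = 5 / 6 = 0.83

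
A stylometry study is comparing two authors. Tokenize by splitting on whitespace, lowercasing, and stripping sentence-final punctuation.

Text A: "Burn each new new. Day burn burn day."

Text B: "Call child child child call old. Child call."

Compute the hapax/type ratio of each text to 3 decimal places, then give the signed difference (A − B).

A: hapax=1, V=4, ratio=0.250
B: hapax=1, V=3, ratio=0.333
Difference = 0.250 − 0.333 = -0.083

-0.083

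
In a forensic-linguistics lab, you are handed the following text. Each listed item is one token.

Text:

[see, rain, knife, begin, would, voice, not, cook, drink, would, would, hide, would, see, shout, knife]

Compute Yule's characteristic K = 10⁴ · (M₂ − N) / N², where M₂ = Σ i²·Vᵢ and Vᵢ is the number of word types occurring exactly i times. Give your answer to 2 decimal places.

625.00

Frequencies: would:4, see:2, knife:2, rain:1, begin:1, voice:1, not:1, cook:1, drink:1, hide:1, shout:1
N = 16. Frequency spectrum: V_1=8, V_2=2, V_4=1
M₂ = 1²·8 + 2²·2 + 4²·1 = 32
K = 10000 × (32 − 16) / 16² = 625.00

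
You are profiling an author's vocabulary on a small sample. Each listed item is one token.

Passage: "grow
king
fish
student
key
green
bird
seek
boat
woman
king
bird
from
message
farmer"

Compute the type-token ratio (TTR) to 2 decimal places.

N = 15 tokens, V = 13 types.
TTR = V / N = 13 / 15 = 0.87

0.87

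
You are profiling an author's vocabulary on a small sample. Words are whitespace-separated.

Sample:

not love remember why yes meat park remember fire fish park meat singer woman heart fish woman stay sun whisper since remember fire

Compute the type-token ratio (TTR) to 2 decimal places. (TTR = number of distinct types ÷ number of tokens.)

0.70

N = 23 tokens, V = 16 types.
TTR = V / N = 16 / 23 = 0.70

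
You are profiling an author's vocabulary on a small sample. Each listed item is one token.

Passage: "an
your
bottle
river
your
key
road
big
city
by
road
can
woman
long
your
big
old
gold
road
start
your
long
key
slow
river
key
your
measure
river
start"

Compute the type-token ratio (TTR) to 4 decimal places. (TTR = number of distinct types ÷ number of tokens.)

0.5667

N = 30 tokens, V = 17 types.
TTR = V / N = 17 / 30 = 0.5667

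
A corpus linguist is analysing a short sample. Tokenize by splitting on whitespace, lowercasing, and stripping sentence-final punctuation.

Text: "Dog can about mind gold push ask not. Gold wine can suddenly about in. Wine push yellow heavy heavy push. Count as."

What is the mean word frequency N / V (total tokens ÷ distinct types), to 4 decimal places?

1.4667

N = 22 tokens, V = 15 types.
Mean frequency = N / V = 22 / 15 = 1.4667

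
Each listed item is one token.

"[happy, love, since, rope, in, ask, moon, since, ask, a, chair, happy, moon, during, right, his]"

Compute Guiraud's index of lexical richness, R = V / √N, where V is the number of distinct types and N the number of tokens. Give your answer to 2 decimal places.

3.00

N = 16, V = 12.
√N = 4.000000
R = 12 / 4.000000 = 3.00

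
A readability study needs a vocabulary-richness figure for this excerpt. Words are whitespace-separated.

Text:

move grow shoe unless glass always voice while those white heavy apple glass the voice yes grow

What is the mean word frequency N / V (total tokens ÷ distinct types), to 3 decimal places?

1.214

N = 17 tokens, V = 14 types.
Mean frequency = N / V = 17 / 14 = 1.214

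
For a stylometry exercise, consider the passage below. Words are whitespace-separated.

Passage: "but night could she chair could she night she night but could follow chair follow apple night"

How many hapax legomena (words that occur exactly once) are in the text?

1

Frequencies: night:4, could:3, she:3, but:2, chair:2, follow:2, apple:1
Hapax (freq=1): apple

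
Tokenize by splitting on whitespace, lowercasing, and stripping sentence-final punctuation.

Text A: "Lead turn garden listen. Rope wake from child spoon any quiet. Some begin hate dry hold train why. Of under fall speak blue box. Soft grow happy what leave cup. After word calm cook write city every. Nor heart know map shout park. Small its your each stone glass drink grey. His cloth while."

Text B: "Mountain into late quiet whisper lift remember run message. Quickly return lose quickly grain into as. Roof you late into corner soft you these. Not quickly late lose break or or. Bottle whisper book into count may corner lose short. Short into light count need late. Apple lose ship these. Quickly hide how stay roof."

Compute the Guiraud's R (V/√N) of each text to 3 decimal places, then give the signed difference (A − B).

A: V=54, N=54, R=7.348
B: V=34, N=55, R=4.585
Difference = 7.348 − 4.585 = 2.763

2.763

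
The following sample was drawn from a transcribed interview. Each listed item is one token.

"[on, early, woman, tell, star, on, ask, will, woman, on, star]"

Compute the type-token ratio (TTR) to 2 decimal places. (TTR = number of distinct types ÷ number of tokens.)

N = 11 tokens, V = 7 types.
TTR = V / N = 7 / 11 = 0.64

0.64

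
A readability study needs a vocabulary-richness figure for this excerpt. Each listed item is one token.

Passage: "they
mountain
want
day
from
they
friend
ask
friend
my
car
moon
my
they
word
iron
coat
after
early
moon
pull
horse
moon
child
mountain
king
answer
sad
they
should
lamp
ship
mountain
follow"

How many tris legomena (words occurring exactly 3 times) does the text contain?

2

Frequencies: they:4, mountain:3, moon:3, friend:2, my:2, want:1, day:1, from:1, ask:1, car:1, word:1, iron:1, coat:1, after:1, early:1, pull:1, horse:1, child:1, king:1, answer:1, … (5 more, each freq 1)
Words with frequency 3: moon, mountain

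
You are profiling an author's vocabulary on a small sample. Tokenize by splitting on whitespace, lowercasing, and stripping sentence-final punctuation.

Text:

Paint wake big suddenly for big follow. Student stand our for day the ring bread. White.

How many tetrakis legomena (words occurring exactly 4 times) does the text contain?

0

Frequencies: big:2, for:2, paint:1, wake:1, suddenly:1, follow:1, student:1, stand:1, our:1, day:1, the:1, ring:1, bread:1, white:1
Words with frequency 4: (none)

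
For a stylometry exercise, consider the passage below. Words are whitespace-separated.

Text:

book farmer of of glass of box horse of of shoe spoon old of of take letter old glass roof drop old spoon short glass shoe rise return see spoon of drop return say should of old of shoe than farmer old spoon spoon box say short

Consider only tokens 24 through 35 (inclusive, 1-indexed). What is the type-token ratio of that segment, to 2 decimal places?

Segment tokens 24–35: short, glass, shoe, rise, return, see, spoon, of, drop, return, say, should
Segment N = 12, segment V = 11.
TTR = 11 / 12 = 0.92

0.92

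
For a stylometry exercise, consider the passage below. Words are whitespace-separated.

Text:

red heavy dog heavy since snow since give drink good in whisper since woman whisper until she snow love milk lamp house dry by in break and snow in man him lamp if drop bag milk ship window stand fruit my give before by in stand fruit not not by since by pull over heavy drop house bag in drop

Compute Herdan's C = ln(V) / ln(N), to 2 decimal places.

0.87

N = 60, V = 35.
ln(V) = 3.555348, ln(N) = 4.094345
C = 3.555348 / 4.094345 = 0.87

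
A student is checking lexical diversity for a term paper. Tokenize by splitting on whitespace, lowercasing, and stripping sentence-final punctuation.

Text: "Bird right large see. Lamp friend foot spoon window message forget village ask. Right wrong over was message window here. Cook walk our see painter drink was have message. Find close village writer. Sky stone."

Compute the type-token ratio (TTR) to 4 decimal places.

N = 35 tokens, V = 28 types.
TTR = V / N = 28 / 35 = 0.8000

0.8000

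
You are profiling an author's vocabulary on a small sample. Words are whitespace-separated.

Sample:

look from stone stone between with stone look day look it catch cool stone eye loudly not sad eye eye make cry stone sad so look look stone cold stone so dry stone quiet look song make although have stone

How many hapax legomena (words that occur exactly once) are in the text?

16

Frequencies: stone:9, look:6, eye:3, sad:2, make:2, so:2, from:1, between:1, with:1, day:1, it:1, catch:1, cool:1, loudly:1, not:1, cry:1, cold:1, dry:1, quiet:1, song:1, … (2 more, each freq 1)
Hapax (freq=1): although, between, catch, cold, cool, cry, day, dry, from, have, it, loudly, not, quiet, song, with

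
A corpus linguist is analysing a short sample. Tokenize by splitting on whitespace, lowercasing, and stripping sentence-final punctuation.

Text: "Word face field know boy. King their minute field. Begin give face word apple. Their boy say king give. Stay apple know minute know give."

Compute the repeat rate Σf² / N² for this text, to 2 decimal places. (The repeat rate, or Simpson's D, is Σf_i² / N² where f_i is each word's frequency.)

0.08

Frequencies: know:3, give:3, word:2, face:2, field:2, boy:2, king:2, their:2, minute:2, apple:2, begin:1, say:1, stay:1
Σf² = 53; N² = 625
Repeat rate = 53 / 625 = 0.08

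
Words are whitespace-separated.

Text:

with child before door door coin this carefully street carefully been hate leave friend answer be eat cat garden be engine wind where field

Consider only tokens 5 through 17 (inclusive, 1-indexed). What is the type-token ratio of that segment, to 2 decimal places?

Segment tokens 5–17: door, coin, this, carefully, street, carefully, been, hate, leave, friend, answer, be, eat
Segment N = 13, segment V = 12.
TTR = 12 / 13 = 0.92

0.92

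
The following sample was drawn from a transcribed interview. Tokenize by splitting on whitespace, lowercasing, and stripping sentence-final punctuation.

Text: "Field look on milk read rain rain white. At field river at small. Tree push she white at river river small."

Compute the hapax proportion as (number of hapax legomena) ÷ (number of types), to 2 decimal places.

0.54

Frequencies: at:3, river:3, field:2, rain:2, white:2, small:2, look:1, on:1, milk:1, read:1, tree:1, push:1, she:1
Hapax count = 7; type count = 13.
Ratio = 7 / 13 = 0.54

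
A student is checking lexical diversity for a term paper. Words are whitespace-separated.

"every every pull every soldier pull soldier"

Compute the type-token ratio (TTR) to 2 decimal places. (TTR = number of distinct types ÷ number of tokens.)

0.43

N = 7 tokens, V = 3 types.
TTR = V / N = 3 / 7 = 0.43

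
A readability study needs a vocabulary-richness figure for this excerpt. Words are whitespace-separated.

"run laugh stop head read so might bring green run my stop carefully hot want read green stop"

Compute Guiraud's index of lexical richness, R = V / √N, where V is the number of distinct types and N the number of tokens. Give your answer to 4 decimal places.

N = 18, V = 13.
√N = 4.242641
R = 13 / 4.242641 = 3.0641

3.0641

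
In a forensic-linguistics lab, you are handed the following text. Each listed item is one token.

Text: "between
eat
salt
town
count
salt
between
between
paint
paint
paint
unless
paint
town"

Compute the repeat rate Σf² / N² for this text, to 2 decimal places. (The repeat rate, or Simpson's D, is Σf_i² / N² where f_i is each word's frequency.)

Frequencies: paint:4, between:3, salt:2, town:2, eat:1, count:1, unless:1
Σf² = 36; N² = 196
Repeat rate = 36 / 196 = 0.18

0.18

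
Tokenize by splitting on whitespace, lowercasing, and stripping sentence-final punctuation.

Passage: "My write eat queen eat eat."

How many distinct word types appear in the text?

4

Distinct types: {eat, my, queen, write}
V = 4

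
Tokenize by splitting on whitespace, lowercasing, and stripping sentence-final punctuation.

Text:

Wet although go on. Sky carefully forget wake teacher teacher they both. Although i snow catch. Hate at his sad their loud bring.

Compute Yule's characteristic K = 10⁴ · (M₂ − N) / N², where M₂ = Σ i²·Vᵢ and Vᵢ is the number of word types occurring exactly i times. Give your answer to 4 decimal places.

Frequencies: although:2, teacher:2, wet:1, go:1, on:1, sky:1, carefully:1, forget:1, wake:1, they:1, both:1, i:1, snow:1, catch:1, hate:1, at:1, his:1, sad:1, their:1, loud:1, … (1 more, each freq 1)
N = 23. Frequency spectrum: V_1=19, V_2=2
M₂ = 1²·19 + 2²·2 = 27
K = 10000 × (27 − 23) / 23² = 75.6144

75.6144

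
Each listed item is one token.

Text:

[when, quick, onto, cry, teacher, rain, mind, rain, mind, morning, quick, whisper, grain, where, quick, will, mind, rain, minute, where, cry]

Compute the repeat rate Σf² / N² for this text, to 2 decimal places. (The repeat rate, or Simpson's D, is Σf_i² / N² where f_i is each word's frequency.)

0.10

Frequencies: quick:3, rain:3, mind:3, cry:2, where:2, when:1, onto:1, teacher:1, morning:1, whisper:1, grain:1, will:1, minute:1
Σf² = 43; N² = 441
Repeat rate = 43 / 441 = 0.10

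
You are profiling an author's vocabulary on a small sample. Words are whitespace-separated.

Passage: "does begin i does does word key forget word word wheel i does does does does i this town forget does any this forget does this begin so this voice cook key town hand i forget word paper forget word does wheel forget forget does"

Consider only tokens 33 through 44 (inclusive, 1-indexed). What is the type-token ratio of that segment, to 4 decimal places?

0.6667

Segment tokens 33–44: town, hand, i, forget, word, paper, forget, word, does, wheel, forget, forget
Segment N = 12, segment V = 8.
TTR = 8 / 12 = 0.6667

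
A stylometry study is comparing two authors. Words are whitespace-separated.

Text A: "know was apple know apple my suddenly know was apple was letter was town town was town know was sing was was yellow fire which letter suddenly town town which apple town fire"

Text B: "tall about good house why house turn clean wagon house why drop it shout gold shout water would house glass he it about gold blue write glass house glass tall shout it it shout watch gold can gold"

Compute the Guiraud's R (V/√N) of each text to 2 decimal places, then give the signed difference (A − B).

A: V=11, N=33, R=1.91
B: V=20, N=38, R=3.24
Difference = 1.91 − 3.24 = -1.33

-1.33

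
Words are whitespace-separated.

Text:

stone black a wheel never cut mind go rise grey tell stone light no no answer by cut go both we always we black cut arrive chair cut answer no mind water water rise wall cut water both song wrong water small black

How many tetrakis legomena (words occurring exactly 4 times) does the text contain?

1

Frequencies: cut:5, water:4, black:3, no:3, stone:2, mind:2, go:2, rise:2, answer:2, both:2, we:2, a:1, wheel:1, never:1, grey:1, tell:1, light:1, by:1, always:1, arrive:1, … (5 more, each freq 1)
Words with frequency 4: water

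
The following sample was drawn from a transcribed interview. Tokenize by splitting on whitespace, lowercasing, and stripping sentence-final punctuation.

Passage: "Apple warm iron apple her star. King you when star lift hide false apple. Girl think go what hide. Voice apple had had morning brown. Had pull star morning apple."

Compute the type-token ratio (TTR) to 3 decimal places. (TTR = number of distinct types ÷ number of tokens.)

N = 30 tokens, V = 20 types.
TTR = V / N = 20 / 30 = 0.667

0.667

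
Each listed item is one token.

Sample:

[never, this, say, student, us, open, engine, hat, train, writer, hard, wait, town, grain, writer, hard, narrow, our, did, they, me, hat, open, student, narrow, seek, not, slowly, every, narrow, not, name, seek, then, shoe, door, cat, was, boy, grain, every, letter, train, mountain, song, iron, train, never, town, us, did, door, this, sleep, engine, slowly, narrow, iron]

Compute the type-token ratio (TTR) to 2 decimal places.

N = 58 tokens, V = 35 types.
TTR = V / N = 35 / 58 = 0.60

0.60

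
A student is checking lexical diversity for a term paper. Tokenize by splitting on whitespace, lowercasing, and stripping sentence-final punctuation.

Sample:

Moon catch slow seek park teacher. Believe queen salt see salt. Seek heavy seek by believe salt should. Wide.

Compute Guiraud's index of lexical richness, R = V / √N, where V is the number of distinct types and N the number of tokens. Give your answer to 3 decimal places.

N = 19, V = 14.
√N = 4.358899
R = 14 / 4.358899 = 3.212

3.212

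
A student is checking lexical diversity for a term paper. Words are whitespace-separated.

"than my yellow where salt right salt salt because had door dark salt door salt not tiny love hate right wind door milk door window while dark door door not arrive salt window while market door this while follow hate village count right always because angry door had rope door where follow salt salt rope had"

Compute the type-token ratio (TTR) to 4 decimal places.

N = 56 tokens, V = 27 types.
TTR = V / N = 27 / 56 = 0.4821

0.4821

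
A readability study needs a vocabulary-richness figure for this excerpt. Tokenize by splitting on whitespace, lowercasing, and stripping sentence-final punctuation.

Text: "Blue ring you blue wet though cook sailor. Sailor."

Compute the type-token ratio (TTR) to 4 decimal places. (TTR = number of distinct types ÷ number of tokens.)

N = 9 tokens, V = 7 types.
TTR = V / N = 7 / 9 = 0.7778

0.7778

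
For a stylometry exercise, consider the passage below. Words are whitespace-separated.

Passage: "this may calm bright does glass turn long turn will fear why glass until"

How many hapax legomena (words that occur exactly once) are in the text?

10

Frequencies: glass:2, turn:2, this:1, may:1, calm:1, bright:1, does:1, long:1, will:1, fear:1, why:1, until:1
Hapax (freq=1): bright, calm, does, fear, long, may, this, until, why, will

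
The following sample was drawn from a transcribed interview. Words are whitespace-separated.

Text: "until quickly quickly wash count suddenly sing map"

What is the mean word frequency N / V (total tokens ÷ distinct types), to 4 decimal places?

N = 8 tokens, V = 7 types.
Mean frequency = N / V = 8 / 7 = 1.1429

1.1429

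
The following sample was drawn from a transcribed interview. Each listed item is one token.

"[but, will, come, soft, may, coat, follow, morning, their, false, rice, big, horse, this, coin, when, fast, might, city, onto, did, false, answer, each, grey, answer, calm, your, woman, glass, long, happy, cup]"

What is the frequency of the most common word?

Frequencies: false:2, answer:2, but:1, will:1, come:1, soft:1, may:1, coat:1, follow:1, morning:1, their:1, rice:1, big:1, horse:1, this:1, coin:1, when:1, fast:1, might:1, city:1, … (11 more, each freq 1)
Most common: 'false' with frequency 2.

2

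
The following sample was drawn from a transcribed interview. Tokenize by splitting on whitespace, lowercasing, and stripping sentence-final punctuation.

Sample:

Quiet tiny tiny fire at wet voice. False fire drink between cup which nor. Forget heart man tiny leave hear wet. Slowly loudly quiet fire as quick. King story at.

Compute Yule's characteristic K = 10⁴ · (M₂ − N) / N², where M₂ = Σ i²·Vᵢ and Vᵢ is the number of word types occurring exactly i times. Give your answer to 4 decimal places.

Frequencies: tiny:3, fire:3, quiet:2, at:2, wet:2, voice:1, false:1, drink:1, between:1, cup:1, which:1, nor:1, forget:1, heart:1, man:1, leave:1, hear:1, slowly:1, loudly:1, as:1, … (3 more, each freq 1)
N = 30. Frequency spectrum: V_1=18, V_2=3, V_3=2
M₂ = 1²·18 + 2²·3 + 3²·2 = 48
K = 10000 × (48 − 30) / 30² = 200.0000

200.0000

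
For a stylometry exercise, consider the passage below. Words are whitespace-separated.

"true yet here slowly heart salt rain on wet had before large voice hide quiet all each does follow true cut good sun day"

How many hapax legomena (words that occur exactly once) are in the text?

22

Frequencies: true:2, yet:1, here:1, slowly:1, heart:1, salt:1, rain:1, on:1, wet:1, had:1, before:1, large:1, voice:1, hide:1, quiet:1, all:1, each:1, does:1, follow:1, cut:1, … (3 more, each freq 1)
Hapax (freq=1): all, before, cut, day, does, each, follow, good, had, heart, here, hide, large, on, quiet, rain, salt, slowly, sun, voice, wet, yet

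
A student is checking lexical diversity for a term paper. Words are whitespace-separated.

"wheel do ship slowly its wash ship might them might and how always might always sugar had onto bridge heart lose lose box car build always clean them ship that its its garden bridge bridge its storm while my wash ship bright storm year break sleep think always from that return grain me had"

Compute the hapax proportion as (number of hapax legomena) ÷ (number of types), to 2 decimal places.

0.69

Frequencies: ship:4, its:4, always:4, might:3, bridge:3, wash:2, them:2, had:2, lose:2, that:2, storm:2, wheel:1, do:1, slowly:1, and:1, how:1, sugar:1, onto:1, heart:1, box:1, … (15 more, each freq 1)
Hapax count = 24; type count = 35.
Ratio = 24 / 35 = 0.69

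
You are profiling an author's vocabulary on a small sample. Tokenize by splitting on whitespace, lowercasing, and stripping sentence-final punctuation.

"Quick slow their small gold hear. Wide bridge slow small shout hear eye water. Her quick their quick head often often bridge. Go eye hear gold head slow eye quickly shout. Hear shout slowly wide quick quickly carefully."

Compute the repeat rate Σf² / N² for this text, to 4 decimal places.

0.0665

Frequencies: quick:4, hear:4, slow:3, shout:3, eye:3, their:2, small:2, gold:2, wide:2, bridge:2, head:2, often:2, quickly:2, water:1, her:1, go:1, slowly:1, carefully:1
Σf² = 96; N² = 1444
Repeat rate = 96 / 1444 = 0.0665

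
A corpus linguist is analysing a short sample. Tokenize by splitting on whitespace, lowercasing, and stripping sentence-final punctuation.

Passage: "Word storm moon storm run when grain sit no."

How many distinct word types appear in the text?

8

Distinct types: {grain, moon, no, run, sit, storm, when, word}
V = 8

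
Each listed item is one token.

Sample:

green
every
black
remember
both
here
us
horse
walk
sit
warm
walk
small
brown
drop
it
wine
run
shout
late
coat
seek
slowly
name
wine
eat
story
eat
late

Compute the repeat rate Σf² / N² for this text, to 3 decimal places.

0.044

Frequencies: walk:2, wine:2, late:2, eat:2, green:1, every:1, black:1, remember:1, both:1, here:1, us:1, horse:1, sit:1, warm:1, small:1, brown:1, drop:1, it:1, run:1, shout:1, … (5 more, each freq 1)
Σf² = 37; N² = 841
Repeat rate = 37 / 841 = 0.044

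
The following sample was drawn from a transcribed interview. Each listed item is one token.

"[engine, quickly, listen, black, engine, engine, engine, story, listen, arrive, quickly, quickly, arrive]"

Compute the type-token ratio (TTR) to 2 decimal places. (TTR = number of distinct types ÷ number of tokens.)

0.46

N = 13 tokens, V = 6 types.
TTR = V / N = 6 / 13 = 0.46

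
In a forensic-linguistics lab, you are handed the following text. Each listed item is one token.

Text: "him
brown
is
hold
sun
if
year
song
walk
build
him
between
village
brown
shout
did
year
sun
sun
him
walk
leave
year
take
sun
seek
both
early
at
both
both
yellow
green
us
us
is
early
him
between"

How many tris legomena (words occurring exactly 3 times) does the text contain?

Frequencies: him:4, sun:4, year:3, both:3, brown:2, is:2, walk:2, between:2, early:2, us:2, hold:1, if:1, song:1, build:1, village:1, shout:1, did:1, leave:1, take:1, seek:1, … (3 more, each freq 1)
Words with frequency 3: both, year

2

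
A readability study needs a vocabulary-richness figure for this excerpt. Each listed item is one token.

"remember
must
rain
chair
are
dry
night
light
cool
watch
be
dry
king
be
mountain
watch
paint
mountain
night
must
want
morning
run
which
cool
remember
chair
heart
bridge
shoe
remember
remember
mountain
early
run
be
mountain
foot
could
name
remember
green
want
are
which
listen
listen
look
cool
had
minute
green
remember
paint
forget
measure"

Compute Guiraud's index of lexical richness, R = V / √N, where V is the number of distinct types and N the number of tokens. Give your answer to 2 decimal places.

4.28

N = 56, V = 32.
√N = 7.483315
R = 32 / 7.483315 = 4.28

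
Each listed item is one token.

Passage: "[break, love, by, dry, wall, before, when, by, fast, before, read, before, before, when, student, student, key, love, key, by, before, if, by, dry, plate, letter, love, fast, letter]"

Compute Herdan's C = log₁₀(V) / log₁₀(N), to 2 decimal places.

N = 29, V = 14.
log₁₀(V) = 1.146128, log₁₀(N) = 1.462398
C = 1.146128 / 1.462398 = 0.78

0.78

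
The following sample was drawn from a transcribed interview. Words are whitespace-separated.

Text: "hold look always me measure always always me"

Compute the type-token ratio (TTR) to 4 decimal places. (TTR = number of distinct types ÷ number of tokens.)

N = 8 tokens, V = 5 types.
TTR = V / N = 5 / 8 = 0.6250

0.6250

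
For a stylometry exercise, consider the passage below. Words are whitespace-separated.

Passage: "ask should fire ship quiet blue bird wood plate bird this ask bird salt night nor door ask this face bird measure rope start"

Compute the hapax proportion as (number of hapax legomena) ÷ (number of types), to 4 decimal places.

0.8333

Frequencies: bird:4, ask:3, this:2, should:1, fire:1, ship:1, quiet:1, blue:1, wood:1, plate:1, salt:1, night:1, nor:1, door:1, face:1, measure:1, rope:1, start:1
Hapax count = 15; type count = 18.
Ratio = 15 / 18 = 0.8333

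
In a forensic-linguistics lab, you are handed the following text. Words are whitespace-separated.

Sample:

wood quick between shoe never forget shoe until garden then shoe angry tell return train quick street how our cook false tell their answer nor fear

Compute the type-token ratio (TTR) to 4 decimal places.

N = 26 tokens, V = 22 types.
TTR = V / N = 22 / 26 = 0.8462

0.8462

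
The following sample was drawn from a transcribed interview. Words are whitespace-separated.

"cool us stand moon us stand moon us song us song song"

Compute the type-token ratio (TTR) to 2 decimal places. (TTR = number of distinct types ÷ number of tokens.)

0.42

N = 12 tokens, V = 5 types.
TTR = V / N = 5 / 12 = 0.42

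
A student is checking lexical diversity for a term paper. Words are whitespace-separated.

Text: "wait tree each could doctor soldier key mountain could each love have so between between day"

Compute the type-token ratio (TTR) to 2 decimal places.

0.81

N = 16 tokens, V = 13 types.
TTR = V / N = 13 / 16 = 0.81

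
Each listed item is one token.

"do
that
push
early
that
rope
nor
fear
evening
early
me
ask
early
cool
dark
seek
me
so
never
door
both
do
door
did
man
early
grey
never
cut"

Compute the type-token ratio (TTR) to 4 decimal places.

N = 29 tokens, V = 21 types.
TTR = V / N = 21 / 29 = 0.7241

0.7241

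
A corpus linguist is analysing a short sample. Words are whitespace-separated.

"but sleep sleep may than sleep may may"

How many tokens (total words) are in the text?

8

Tokens: but, sleep, sleep, may, than, sleep, may, may
N = 8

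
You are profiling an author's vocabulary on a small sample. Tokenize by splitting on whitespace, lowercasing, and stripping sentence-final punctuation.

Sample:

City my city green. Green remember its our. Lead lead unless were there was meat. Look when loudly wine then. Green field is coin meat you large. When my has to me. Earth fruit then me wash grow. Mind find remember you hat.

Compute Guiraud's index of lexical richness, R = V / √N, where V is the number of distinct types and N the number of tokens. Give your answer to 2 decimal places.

N = 43, V = 32.
√N = 6.557439
R = 32 / 6.557439 = 4.88

4.88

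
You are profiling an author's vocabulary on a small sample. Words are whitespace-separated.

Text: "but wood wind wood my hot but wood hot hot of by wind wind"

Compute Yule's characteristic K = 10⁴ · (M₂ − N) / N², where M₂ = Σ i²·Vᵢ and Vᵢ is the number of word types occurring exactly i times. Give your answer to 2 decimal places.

Frequencies: wood:3, wind:3, hot:3, but:2, my:1, of:1, by:1
N = 14. Frequency spectrum: V_1=3, V_2=1, V_3=3
M₂ = 1²·3 + 2²·1 + 3²·3 = 34
K = 10000 × (34 − 14) / 14² = 1020.41

1020.41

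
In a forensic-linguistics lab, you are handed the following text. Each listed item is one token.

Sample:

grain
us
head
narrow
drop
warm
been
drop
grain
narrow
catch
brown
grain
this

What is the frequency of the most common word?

Frequencies: grain:3, narrow:2, drop:2, us:1, head:1, warm:1, been:1, catch:1, brown:1, this:1
Most common: 'grain' with frequency 3.

3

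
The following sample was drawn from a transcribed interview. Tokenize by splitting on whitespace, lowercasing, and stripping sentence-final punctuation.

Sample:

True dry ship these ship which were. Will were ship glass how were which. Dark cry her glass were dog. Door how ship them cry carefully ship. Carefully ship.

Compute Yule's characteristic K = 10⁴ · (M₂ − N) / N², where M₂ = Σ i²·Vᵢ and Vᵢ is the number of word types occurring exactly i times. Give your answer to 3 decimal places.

Frequencies: ship:6, were:4, which:2, glass:2, how:2, cry:2, carefully:2, true:1, dry:1, these:1, will:1, dark:1, her:1, dog:1, door:1, them:1
N = 29. Frequency spectrum: V_1=9, V_2=5, V_4=1, V_6=1
M₂ = 1²·9 + 2²·5 + 4²·1 + 6²·1 = 81
K = 10000 × (81 − 29) / 29² = 618.312

618.312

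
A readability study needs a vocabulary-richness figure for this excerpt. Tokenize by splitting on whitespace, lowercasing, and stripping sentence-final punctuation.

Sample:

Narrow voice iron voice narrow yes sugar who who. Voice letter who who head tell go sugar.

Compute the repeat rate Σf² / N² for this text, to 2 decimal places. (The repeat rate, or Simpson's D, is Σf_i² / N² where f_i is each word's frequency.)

Frequencies: who:4, voice:3, narrow:2, sugar:2, iron:1, yes:1, letter:1, head:1, tell:1, go:1
Σf² = 39; N² = 289
Repeat rate = 39 / 289 = 0.13

0.13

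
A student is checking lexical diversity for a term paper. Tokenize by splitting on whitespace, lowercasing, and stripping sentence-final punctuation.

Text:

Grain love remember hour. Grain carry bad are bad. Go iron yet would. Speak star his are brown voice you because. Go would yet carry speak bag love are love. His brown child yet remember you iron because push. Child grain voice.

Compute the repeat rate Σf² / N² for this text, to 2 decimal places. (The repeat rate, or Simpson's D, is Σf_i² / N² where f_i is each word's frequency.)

0.05

Frequencies: grain:3, love:3, are:3, yet:3, remember:2, carry:2, bad:2, go:2, iron:2, would:2, speak:2, his:2, brown:2, voice:2, you:2, because:2, child:2, hour:1, star:1, bag:1, … (1 more, each freq 1)
Σf² = 92; N² = 1764
Repeat rate = 92 / 1764 = 0.05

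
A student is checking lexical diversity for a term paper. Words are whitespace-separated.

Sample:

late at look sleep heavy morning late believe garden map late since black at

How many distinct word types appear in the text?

11

Distinct types: {at, believe, black, garden, heavy, late, look, map, morning, since, sleep}
V = 11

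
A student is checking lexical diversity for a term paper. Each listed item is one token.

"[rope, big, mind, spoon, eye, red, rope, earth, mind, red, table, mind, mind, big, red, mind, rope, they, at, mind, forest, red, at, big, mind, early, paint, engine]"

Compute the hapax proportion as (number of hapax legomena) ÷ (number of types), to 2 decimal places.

Frequencies: mind:7, red:4, rope:3, big:3, at:2, spoon:1, eye:1, earth:1, table:1, they:1, forest:1, early:1, paint:1, engine:1
Hapax count = 9; type count = 14.
Ratio = 9 / 14 = 0.64

0.64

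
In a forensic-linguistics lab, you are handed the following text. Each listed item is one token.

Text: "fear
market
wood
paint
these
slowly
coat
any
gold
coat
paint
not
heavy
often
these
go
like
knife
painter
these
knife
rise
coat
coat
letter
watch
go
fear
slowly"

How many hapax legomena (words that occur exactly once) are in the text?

12

Frequencies: coat:4, these:3, fear:2, paint:2, slowly:2, go:2, knife:2, market:1, wood:1, any:1, gold:1, not:1, heavy:1, often:1, like:1, painter:1, rise:1, letter:1, watch:1
Hapax (freq=1): any, gold, heavy, letter, like, market, not, often, painter, rise, watch, wood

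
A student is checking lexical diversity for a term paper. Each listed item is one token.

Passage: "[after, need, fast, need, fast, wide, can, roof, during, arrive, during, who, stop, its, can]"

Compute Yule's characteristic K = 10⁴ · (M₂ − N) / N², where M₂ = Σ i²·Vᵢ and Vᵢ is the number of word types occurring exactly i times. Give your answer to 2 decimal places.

355.56

Frequencies: need:2, fast:2, can:2, during:2, after:1, wide:1, roof:1, arrive:1, who:1, stop:1, its:1
N = 15. Frequency spectrum: V_1=7, V_2=4
M₂ = 1²·7 + 2²·4 = 23
K = 10000 × (23 − 15) / 15² = 355.56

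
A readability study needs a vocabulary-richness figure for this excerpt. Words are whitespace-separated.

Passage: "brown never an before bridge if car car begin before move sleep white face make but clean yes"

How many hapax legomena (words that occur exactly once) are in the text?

Frequencies: before:2, car:2, brown:1, never:1, an:1, bridge:1, if:1, begin:1, move:1, sleep:1, white:1, face:1, make:1, but:1, clean:1, yes:1
Hapax (freq=1): an, begin, bridge, brown, but, clean, face, if, make, move, never, sleep, white, yes

14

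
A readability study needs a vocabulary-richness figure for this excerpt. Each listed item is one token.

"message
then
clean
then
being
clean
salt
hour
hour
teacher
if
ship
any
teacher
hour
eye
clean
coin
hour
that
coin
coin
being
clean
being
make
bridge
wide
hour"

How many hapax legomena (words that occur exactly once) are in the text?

Frequencies: hour:5, clean:4, being:3, coin:3, then:2, teacher:2, message:1, salt:1, if:1, ship:1, any:1, eye:1, that:1, make:1, bridge:1, wide:1
Hapax (freq=1): any, bridge, eye, if, make, message, salt, ship, that, wide

10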